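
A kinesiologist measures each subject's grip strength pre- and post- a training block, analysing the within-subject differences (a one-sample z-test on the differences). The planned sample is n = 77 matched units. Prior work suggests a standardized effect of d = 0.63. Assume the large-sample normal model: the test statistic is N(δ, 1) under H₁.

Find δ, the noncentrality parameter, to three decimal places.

δ = d·√n = 0.63 × √77 = 5.5282

δ ≈ 5.528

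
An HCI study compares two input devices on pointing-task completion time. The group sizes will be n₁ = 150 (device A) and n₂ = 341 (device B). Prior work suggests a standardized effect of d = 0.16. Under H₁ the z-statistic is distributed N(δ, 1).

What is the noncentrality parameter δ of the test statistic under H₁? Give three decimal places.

δ = d / √(1/n₁ + 1/n₂) = 0.16 / √(1/150 + 1/341) = 1.6331

δ ≈ 1.633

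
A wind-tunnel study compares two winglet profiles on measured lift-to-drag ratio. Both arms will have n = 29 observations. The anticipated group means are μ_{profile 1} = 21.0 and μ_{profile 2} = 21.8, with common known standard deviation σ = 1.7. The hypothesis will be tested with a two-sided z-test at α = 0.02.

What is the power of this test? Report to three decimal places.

Standardized effect: d = |μ_{profile 1} − μ_{profile 2}| / σ = |21.0 − 21.8| / 1.7 = 0.4706
Noncentrality parameter: δ = d·√(n/2) = 0.4706 × √(29/2) = 1.7919
Critical value for a two-sided test at α = 0.02: z_{α/2} = 2.326.
Power = Φ(δ − 2.326) + Φ(−δ − 2.326) = Φ(-0.534) + Φ(-4.118) = 0.2965 + 0.0000 = 0.2966.

Power ≈ 0.297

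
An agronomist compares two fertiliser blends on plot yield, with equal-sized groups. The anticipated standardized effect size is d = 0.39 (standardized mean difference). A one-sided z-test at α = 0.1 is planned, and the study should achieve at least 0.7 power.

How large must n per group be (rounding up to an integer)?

n = 43 per group

Set Φ(δ − 1.282) = 0.7; then δ − 1.282 = Φ⁻¹(0.7) = 0.524, giving δ = 1.806.
δ = d·√(n/2) ⇒ n = 2(δ/d)² = 2 × (1.806 / 0.39)² = 42.89.
Rounding up, n = 43 per group.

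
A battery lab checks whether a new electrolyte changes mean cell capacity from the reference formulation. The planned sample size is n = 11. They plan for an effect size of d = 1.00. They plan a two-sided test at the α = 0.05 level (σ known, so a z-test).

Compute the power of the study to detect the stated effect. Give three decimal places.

Power ≈ 0.913

Noncentrality parameter: δ = d·√n = 1.00 × √11 = 3.3166
Critical value for a two-sided test at α = 0.05: z_{α/2} = 1.960.
Power = Φ(δ − 1.960) + Φ(−δ − 1.960) = Φ(1.357) + Φ(-5.277) = 0.9126 + 0.0000 = 0.9126.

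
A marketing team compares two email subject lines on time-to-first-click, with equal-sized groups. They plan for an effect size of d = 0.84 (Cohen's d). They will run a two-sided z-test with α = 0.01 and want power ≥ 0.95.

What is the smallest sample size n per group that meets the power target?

Set Φ(δ − 2.576) = 0.95; then δ − 2.576 = Φ⁻¹(0.95) = 1.645, giving δ = 4.221.
(For δ > 0 the lower-tail rejection region contributes negligibly to power, so the one-term inversion is standard.)
δ = d·√(n/2) ⇒ n = 2(δ/d)² = 2 × (4.221 / 0.84)² = 50.49.
Round up to the next whole unit.

n = 51 per group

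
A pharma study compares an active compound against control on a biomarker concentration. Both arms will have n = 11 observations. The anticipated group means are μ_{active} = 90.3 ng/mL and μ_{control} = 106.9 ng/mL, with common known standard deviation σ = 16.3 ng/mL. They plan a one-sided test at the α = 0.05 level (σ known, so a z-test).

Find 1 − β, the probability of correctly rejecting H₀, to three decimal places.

Power ≈ 0.771

Standardized effect: d = |μ_{active} − μ_{control}| / σ = |90.3 − 106.9| / 16.3 = 1.0184
Noncentrality parameter: δ = d·√(n/2) = 1.0184 × √(11/2) = 2.3884
One-sided α = 0.05 → critical value z_{0.05} = 1.645.
Power = P(Z > 1.645 − δ) = Φ(0.744) = 0.7714.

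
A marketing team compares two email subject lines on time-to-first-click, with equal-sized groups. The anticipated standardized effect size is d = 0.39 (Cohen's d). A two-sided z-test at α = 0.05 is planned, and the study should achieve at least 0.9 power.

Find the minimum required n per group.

n = 139 per group

Set Φ(δ − 1.960) = 0.9; then δ − 1.960 = Φ⁻¹(0.9) = 1.282, giving δ = 3.242.
(For δ > 0 the lower-tail rejection region contributes negligibly to power, so the one-term inversion is standard.)
δ = d·√(n/2) ⇒ n = 2(δ/d)² = 2 × (3.242 / 0.39)² = 138.16.
Rounding up, n = 139 per group.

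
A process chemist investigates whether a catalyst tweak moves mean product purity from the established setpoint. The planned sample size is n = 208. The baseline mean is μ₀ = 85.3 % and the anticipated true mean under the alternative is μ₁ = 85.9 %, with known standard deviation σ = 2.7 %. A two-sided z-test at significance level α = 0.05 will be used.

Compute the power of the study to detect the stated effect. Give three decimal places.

Standardized effect: d = |μ₁ − μ₀| / σ = |85.9 − 85.3| / 2.7 = 0.2222
Noncentrality parameter: δ = d·√n = 0.2222 × √208 = 3.2049
Two-sided α = 0.05 → critical value z_{0.025} = 1.960.
Power = Φ(δ − 1.960) + Φ(−δ − 1.960) = Φ(1.245) + Φ(-5.165) = 0.8934 + 0.0000 = 0.8934.

Power ≈ 0.893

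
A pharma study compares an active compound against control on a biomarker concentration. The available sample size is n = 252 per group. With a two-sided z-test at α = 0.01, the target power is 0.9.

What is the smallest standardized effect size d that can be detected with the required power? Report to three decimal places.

d ≈ 0.344

Need Φ(δ − 2.576) = 0.9, so δ = 2.576 + 1.282 = 3.857.
(Lower-tail contribution to power is negligible for δ > 0.)
δ = d·√(n/2) ⇒ d = δ/√(n/2) = 3.857/√(252/2) = 0.3436.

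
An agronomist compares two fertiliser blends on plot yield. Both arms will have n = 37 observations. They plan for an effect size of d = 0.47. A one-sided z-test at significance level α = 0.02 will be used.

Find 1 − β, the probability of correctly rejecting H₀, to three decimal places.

Power ≈ 0.487

Noncentrality parameter: λ = d·√(n/2) = 0.47 × √(37/2) = 2.0215
Critical value for a one-sided test at α = 0.02: z_α = 2.054.
Power = Φ(λ − 2.054) = Φ(-0.032) = 0.4872.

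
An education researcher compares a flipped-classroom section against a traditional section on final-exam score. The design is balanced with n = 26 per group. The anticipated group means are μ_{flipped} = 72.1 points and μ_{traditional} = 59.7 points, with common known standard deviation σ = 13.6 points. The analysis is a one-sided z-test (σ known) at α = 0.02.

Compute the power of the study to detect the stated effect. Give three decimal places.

Power ≈ 0.891

Standardized effect: d = |μ_{flipped} − μ_{traditional}| / σ = |72.1 − 59.7| / 13.6 = 0.9118
Noncentrality parameter: δ = d·√(n/2) = 0.9118 × √(26/2) = 3.2874
One-sided α = 0.02 → critical value z_{0.02} = 2.054.
Power = P(Z > 2.054 − δ) = Φ(1.234) = 0.8913.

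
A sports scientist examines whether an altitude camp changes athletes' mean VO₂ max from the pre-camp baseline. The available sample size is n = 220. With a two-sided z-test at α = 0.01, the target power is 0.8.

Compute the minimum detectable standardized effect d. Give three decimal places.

Need Φ(δ − 2.576) = 0.8, so δ = 2.576 + 0.842 = 3.417.
(The second rejection-region term Φ(−δ − z_{α/2}) is negligible and dropped.)
δ = d·√n ⇒ d = δ/√n = 3.417/√220 = 0.2304.

d ≈ 0.230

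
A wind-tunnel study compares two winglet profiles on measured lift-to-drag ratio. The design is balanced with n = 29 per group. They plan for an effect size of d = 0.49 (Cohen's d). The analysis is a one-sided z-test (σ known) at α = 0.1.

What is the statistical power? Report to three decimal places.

Noncentrality parameter: δ = d·√(n/2) = 0.49 × √(29/2) = 1.8659
Critical value for a one-sided test at α = 0.1: z_α = 1.282.
Power = Φ(δ − 1.282) = Φ(0.584) = 0.7205.

Power ≈ 0.720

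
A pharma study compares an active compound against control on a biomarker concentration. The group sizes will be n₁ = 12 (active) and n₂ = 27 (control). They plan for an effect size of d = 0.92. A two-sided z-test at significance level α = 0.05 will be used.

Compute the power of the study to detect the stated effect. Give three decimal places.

Noncentrality parameter: δ = d / √(1/n₁ + 1/n₂) = 0.92 / √(1/12 + 1/27) = 2.6517
Two-sided α = 0.05 → critical value z_{0.025} = 1.960.
Power = Φ(δ − 1.960) + Φ(−δ − 1.960) = Φ(0.692) + Φ(-4.612) = 0.7555 + 0.0000 = 0.7555.

Power ≈ 0.755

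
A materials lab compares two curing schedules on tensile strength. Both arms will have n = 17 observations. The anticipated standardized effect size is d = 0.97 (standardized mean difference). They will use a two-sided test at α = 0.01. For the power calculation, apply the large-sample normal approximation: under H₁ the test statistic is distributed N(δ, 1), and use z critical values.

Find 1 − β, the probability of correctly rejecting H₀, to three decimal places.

Noncentrality parameter: λ = d·√(n/2) = 0.97 × √(17/2) = 2.8280
Critical value for a two-sided test at α = 0.01: z_{α/2} = 2.576.
Power = Φ(λ − 2.576) + Φ(−λ − 2.576) = Φ(0.252) + Φ(-5.404) = 0.5995 + 0.0000 = 0.5995.

Power ≈ 0.600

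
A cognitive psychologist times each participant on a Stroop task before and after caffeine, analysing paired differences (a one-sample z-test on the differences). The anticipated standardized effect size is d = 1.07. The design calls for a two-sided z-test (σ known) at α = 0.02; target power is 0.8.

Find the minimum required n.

n = 9

For power 0.8 need Φ(δ − z_{0.01}) = 0.8, so δ = z_{0.01} + z_{0.20} = 2.326 + 0.842 = 3.168.
(For δ > 0 the lower-tail rejection region contributes negligibly to power, so the one-term inversion is standard.)
δ = d·√n ⇒ n = (δ/d)² = (3.168 / 1.07)² = 8.77.
Rounding up, n = 9.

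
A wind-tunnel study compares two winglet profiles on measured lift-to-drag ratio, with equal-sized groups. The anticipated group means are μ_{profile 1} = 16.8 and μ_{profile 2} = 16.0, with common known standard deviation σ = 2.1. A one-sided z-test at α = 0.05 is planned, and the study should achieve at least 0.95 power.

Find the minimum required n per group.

Standardized effect: d = |μ_{profile 1} − μ_{profile 2}| / σ = |16.8 − 16.0| / 2.1 = 0.3810
For power 0.95 need Φ(δ − z_{0.05}) = 0.95, so δ = z_{0.05} + z_{0.05} = 1.645 + 1.645 = 3.290.
δ = d·√(n/2) ⇒ n = 2(δ/d)² = 2 × (3.290 / 0.3810)² = 149.14.
Round up to the next whole unit.

n = 150 per group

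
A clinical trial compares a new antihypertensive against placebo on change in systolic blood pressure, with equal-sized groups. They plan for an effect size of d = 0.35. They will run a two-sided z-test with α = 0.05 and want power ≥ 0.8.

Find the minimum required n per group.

Set Φ(δ − 1.960) = 0.8; then δ − 1.960 = Φ⁻¹(0.8) = 0.842, giving δ = 2.802.
(Ignoring the negligible lower-tail rejection probability gives the usual closed-form inversion.)
δ = d·√(n/2) ⇒ n = 2(δ/d)² = 2 × (2.802 / 0.35)² = 128.14.
Round up to the next whole unit.

n = 129 per group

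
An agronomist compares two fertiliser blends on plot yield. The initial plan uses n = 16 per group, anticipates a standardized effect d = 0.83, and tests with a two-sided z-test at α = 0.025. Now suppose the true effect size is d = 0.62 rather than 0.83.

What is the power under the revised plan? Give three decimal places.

Power ≈ 0.313

With d = 0.62: δ = d·√(n/2) = 0.62 × √(16/2) = 1.7536. Critical value z_{0.0125} = 2.241.
Revised power = Φ(δ − 2.241) + Φ(−δ − 2.241) = Φ(-0.488) + Φ(-3.995) = 0.3129 + 0.0000 = 0.3129.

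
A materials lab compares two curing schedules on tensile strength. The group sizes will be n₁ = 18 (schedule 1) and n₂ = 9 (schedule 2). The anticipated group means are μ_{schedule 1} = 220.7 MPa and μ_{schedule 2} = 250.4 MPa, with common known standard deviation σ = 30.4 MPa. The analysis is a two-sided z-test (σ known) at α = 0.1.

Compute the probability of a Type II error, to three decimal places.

Standardized effect: d = |μ_{schedule 1} − μ_{schedule 2}| / σ = |220.7 − 250.4| / 30.4 = 0.9770
Noncentrality parameter: δ = d / √(1/n₁ + 1/n₂) = 0.9770 / √(1/18 + 1/9) = 2.3931
Two-sided α = 0.1 → critical value z_{0.05} = 1.645.
Power = Φ(δ − 1.645) + Φ(−δ − 1.645) = Φ(0.748) + Φ(-4.038) = 0.7728 + 0.0000 = 0.7729.
Type II error: β = 1 − power = 1 − 0.7729 = 0.2271.

β ≈ 0.227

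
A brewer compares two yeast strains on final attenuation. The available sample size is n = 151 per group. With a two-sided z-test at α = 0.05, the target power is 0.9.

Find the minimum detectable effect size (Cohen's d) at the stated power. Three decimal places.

d ≈ 0.373

Need Φ(δ − 1.960) = 0.9, so δ = 1.960 + 1.282 = 3.242.
(The second rejection-region term Φ(−δ − z_{α/2}) is negligible and dropped.)
δ = d·√(n/2) ⇒ d = δ/√(n/2) = 3.242/√(151/2) = 0.3731.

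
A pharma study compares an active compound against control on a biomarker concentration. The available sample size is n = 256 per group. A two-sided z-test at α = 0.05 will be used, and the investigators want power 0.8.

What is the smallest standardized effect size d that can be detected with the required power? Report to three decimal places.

d ≈ 0.248

Need Φ(δ − 1.960) = 0.8, so δ = 1.960 + 0.842 = 2.802.
(The second rejection-region term Φ(−δ − z_{α/2}) is negligible and dropped.)
δ = d·√(n/2) ⇒ d = δ/√(n/2) = 2.802/√(256/2) = 0.2476.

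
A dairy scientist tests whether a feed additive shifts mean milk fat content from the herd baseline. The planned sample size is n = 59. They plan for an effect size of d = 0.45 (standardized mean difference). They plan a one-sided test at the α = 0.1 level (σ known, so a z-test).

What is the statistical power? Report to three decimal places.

Noncentrality parameter: δ = d·√n = 0.45 × √59 = 3.4565
One-sided α = 0.1 → critical value z_{0.1} = 1.282.
Power = Φ(δ − 1.282) = Φ(2.175) = 0.9852.

Power ≈ 0.985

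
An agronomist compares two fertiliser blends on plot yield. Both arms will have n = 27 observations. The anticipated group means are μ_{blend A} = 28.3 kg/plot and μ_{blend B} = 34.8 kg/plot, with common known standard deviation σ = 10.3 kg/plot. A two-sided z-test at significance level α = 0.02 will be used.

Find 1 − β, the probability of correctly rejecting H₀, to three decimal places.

Power ≈ 0.497

Standardized effect: d = |μ_{blend A} − μ_{blend B}| / σ = |28.3 − 34.8| / 10.3 = 0.6311
Noncentrality parameter: δ = d·√(n/2) = 0.6311 × √(27/2) = 2.3187
Two-sided α = 0.02 → critical value z_{0.01} = 2.326.
Power = Φ(δ − 2.326) + Φ(−δ − 2.326) = Φ(-0.008) + Φ(-4.645) = 0.4969 + 0.0000 = 0.4969.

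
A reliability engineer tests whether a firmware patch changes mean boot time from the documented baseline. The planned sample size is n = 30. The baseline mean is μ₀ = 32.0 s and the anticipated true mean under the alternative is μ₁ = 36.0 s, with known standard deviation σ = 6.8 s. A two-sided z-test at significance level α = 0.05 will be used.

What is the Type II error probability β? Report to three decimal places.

β ≈ 0.103

Standardized effect: d = |μ₁ − μ₀| / σ = |36.0 − 32.0| / 6.8 = 0.5882
Noncentrality parameter: δ = d·√n = 0.5882 × √30 = 3.2219
Critical value for a two-sided test at α = 0.05: z_{α/2} = 1.960.
Power = Φ(δ − 1.960) + Φ(−δ − 1.960) = Φ(1.262) + Φ(-5.182) = 0.8965 + 0.0000 = 0.8965.
Type II error: β = 1 − power = 1 − 0.8965 = 0.1035.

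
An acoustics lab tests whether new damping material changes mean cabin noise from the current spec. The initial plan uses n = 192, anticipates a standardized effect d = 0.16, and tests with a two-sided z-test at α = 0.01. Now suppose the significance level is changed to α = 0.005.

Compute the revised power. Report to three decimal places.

δ = d·√n = 0.16 × √192 = 2.2170 (unchanged). New critical value: z_{0.0025} = 2.807.
Revised power = Φ(δ − 2.807) + Φ(−δ − 2.807) = Φ(-0.590) + Φ(-5.024) = 0.2776 + 0.0000 = 0.2776.

Power ≈ 0.278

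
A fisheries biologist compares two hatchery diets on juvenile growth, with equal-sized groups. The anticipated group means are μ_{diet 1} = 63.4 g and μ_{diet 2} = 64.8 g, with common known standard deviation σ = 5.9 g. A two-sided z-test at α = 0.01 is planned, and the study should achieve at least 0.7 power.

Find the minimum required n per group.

n = 342 per group

Standardized effect: d = |μ_{diet 1} − μ_{diet 2}| / σ = |63.4 − 64.8| / 5.9 = 0.2373
Set Φ(δ − 2.576) = 0.7; then δ − 2.576 = Φ⁻¹(0.7) = 0.524, giving δ = 3.100.
(Ignoring the negligible lower-tail rejection probability gives the usual closed-form inversion.)
δ = d·√(n/2) ⇒ n = 2(δ/d)² = 2 × (3.100 / 0.2373)² = 341.40.
Rounding up, n = 342 per group.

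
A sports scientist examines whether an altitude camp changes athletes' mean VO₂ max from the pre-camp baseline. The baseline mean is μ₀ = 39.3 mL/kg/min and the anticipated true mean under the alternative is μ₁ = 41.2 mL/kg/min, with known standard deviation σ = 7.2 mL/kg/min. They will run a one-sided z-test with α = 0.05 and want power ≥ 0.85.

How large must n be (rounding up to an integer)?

n = 104

Standardized effect: d = |μ₁ − μ₀| / σ = |41.2 − 39.3| / 7.2 = 0.2639
For power 0.85 need Φ(δ − z_{0.05}) = 0.85, so δ = z_{0.05} + z_{0.15} = 1.645 + 1.036 = 2.681.
δ = d·√n ⇒ n = (δ/d)² = (2.681 / 0.2639)² = 103.24.
Rounding up, n = 104.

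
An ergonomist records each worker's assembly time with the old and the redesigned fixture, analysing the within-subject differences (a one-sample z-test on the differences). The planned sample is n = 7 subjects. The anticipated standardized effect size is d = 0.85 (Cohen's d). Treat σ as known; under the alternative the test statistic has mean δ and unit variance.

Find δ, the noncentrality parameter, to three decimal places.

δ = d·√n = 0.85 × √7 = 2.2489

δ ≈ 2.249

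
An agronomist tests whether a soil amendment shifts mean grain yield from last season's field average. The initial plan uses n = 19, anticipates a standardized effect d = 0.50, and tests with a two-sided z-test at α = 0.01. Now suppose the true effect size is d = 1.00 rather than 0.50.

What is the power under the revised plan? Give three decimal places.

With d = 1.00: δ = d·√n = 1.00 × √19 = 4.3589. Critical value z_{0.005} = 2.576.
Revised power = Φ(δ − 2.576) + Φ(−δ − 2.576) = Φ(1.783) + Φ(-6.935) = 0.9627 + 0.0000 = 0.9627.

Power ≈ 0.963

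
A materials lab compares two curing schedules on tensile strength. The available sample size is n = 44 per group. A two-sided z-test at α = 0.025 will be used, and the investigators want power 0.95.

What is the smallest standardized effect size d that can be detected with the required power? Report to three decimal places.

d ≈ 0.829

Need Φ(δ − 2.241) = 0.95, so δ = 2.241 + 1.645 = 3.886.
(The second rejection-region term Φ(−δ − z_{α/2}) is negligible and dropped.)
δ = d·√(n/2) ⇒ d = δ/√(n/2) = 3.886/√(44/2) = 0.8286.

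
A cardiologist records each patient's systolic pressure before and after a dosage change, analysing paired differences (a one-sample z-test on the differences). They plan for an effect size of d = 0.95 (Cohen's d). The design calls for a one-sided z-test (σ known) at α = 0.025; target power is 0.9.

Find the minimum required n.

For power 0.9 need Φ(δ − z_{0.025}) = 0.9, so δ = z_{0.025} + z_{0.10} = 1.960 + 1.282 = 3.242.
δ = d·√n ⇒ n = (δ/d)² = (3.242 / 0.95)² = 11.64.
Rounding up, n = 12.

n = 12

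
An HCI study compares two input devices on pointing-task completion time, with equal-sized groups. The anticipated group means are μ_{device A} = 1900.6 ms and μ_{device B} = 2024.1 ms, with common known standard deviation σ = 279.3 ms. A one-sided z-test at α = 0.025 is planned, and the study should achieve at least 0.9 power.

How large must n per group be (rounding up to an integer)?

Standardized effect: d = |μ_{device A} − μ_{device B}| / σ = |1900.6 − 2024.1| / 279.3 = 0.4422
For power 0.9 need Φ(δ − z_{0.025}) = 0.9, so δ = z_{0.025} + z_{0.10} = 1.960 + 1.282 = 3.242.
δ = d·√(n/2) ⇒ n = 2(δ/d)² = 2 × (3.242 / 0.4422)² = 107.48.
Rounding up, n = 108 per group.

n = 108 per group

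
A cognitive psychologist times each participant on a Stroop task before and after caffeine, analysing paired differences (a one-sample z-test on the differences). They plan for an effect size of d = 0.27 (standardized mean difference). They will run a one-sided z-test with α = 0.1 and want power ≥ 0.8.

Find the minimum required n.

For power 0.8 need Φ(δ − z_{0.1}) = 0.8, so δ = z_{0.1} + z_{0.20} = 1.282 + 0.842 = 2.123.
δ = d·√n ⇒ n = (δ/d)² = (2.123 / 0.27)² = 61.84.
Rounding up, n = 62.

n = 62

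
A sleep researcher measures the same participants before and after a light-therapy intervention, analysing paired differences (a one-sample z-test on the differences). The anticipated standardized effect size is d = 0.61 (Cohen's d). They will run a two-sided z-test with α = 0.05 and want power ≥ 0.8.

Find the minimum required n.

For power 0.8 need Φ(δ − z_{0.025}) = 0.8, so δ = z_{0.025} + z_{0.20} = 1.960 + 0.842 = 2.802.
(For δ > 0 the lower-tail rejection region contributes negligibly to power, so the one-term inversion is standard.)
δ = d·√n ⇒ n = (δ/d)² = (2.802 / 0.61)² = 21.09.
Rounding up, n = 22.

n = 22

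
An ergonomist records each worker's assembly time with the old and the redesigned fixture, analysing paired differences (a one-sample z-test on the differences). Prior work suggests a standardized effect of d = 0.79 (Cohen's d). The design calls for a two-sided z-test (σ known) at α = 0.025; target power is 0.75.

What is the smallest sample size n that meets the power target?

n = 14

For power 0.75 need Φ(δ − z_{0.0125}) = 0.75, so δ = z_{0.0125} + z_{0.25} = 2.241 + 0.674 = 2.916.
(The Φ(−δ − z_{α/2}) term is vanishingly small for δ > 0 and is dropped in the standard sample-size formula.)
δ = d·√n ⇒ n = (δ/d)² = (2.916 / 0.79)² = 13.62.
Round up to the next whole unit.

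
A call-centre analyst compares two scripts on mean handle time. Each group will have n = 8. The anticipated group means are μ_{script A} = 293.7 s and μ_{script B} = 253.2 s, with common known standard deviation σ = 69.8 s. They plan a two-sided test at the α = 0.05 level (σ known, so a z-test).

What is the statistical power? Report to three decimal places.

Power ≈ 0.213

Standardized effect: d = |μ_{script A} − μ_{script B}| / σ = |293.7 − 253.2| / 69.8 = 0.5802
Noncentrality parameter: δ = d·√(n/2) = 0.5802 × √(8/2) = 1.1605
Critical value for a two-sided test at α = 0.05: z_{α/2} = 1.960.
Power = Φ(δ − 1.960) + Φ(−δ − 1.960) = Φ(-0.800) + Φ(-3.120) = 0.2120 + 0.0009 = 0.2129.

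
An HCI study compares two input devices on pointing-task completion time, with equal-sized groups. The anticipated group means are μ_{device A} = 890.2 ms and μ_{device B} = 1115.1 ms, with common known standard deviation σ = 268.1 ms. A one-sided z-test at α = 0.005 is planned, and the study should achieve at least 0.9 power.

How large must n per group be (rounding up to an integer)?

n = 43 per group

Standardized effect: d = |μ_{device A} − μ_{device B}| / σ = |890.2 − 1115.1| / 268.1 = 0.8389
For power 0.9 need Φ(δ − z_{0.005}) = 0.9, so δ = z_{0.005} + z_{0.10} = 2.576 + 1.282 = 3.857.
δ = d·√(n/2) ⇒ n = 2(δ/d)² = 2 × (3.857 / 0.8389)² = 42.29.
Rounding up, n = 43 per group.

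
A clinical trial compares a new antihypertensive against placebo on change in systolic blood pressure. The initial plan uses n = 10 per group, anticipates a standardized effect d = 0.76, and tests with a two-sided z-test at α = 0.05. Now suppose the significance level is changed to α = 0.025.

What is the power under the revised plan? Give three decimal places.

Power ≈ 0.294

δ = d·√(n/2) = 0.76 × √(10/2) = 1.6994 (unchanged). New critical value: z_{0.0125} = 2.241.
Revised power = Φ(δ − 2.241) + Φ(−δ − 2.241) = Φ(-0.542) + Φ(-3.941) = 0.2939 + 0.0000 = 0.2940.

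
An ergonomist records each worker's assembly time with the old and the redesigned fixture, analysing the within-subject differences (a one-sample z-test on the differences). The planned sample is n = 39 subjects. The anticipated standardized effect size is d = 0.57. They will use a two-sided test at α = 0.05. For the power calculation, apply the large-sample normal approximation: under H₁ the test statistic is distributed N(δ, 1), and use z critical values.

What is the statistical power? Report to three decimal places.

Power ≈ 0.945

Noncentrality parameter: δ = d·√n = 0.57 × √39 = 3.5596
Two-sided α = 0.05 → critical value z_{0.025} = 1.960.
Power = Φ(δ − 1.960) + Φ(−δ − 1.960) = Φ(1.600) + Φ(-5.520) = 0.9452 + 0.0000 = 0.9452.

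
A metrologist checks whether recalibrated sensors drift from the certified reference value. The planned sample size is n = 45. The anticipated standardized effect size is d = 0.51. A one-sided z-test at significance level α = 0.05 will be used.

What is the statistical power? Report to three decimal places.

Noncentrality parameter: δ = d·√n = 0.51 × √45 = 3.4212
One-sided α = 0.05 → critical value z_{0.05} = 1.645.
Power = Φ(δ − 1.645) = Φ(1.776) = 0.9622.

Power ≈ 0.962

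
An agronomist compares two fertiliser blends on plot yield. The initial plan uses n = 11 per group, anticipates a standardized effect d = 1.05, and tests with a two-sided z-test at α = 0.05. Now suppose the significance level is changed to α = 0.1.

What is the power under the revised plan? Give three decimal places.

Power ≈ 0.793

δ = d·√(n/2) = 1.05 × √(11/2) = 2.4625 (unchanged). New critical value: z_{0.05} = 1.645.
Revised power = Φ(δ − 1.645) + Φ(−δ − 1.645) = Φ(0.818) + Φ(-4.107) = 0.7932 + 0.0000 = 0.7932.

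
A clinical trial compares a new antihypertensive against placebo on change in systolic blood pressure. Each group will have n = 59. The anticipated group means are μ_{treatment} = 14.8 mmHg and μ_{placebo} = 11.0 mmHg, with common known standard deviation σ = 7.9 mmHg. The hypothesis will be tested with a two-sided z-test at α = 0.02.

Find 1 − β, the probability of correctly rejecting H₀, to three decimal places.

Power ≈ 0.613

Standardized effect: d = |μ_{treatment} − μ_{placebo}| / σ = |14.8 − 11.0| / 7.9 = 0.4810
Noncentrality parameter: δ = d·√(n/2) = 0.4810 × √(59/2) = 2.6126
Two-sided α = 0.02 → critical value z_{0.01} = 2.326.
Power = Φ(δ − 2.326) + Φ(−δ − 2.326) = Φ(0.286) + Φ(-4.939) = 0.6126 + 0.0000 = 0.6126.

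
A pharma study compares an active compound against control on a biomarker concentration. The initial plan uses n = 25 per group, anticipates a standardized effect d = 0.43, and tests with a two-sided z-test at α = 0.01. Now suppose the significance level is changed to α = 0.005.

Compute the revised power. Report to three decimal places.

δ = d·√(n/2) = 0.43 × √(25/2) = 1.5203 (unchanged). New critical value: z_{0.0025} = 2.807.
Revised power = Φ(δ − 2.807) + Φ(−δ − 2.807) = Φ(-1.287) + Φ(-4.327) = 0.0991 + 0.0000 = 0.0991.

Power ≈ 0.099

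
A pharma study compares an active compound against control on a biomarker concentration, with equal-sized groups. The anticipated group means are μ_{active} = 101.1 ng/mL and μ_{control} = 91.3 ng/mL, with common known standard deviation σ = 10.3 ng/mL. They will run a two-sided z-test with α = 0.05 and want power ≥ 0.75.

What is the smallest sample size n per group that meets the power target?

n = 16 per group

Standardized effect: d = |μ_{active} − μ_{control}| / σ = |101.1 − 91.3| / 10.3 = 0.9515
Set Φ(δ − 1.960) = 0.75; then δ − 1.960 = Φ⁻¹(0.75) = 0.674, giving δ = 2.634.
(Ignoring the negligible lower-tail rejection probability gives the usual closed-form inversion.)
δ = d·√(n/2) ⇒ n = 2(δ/d)² = 2 × (2.634 / 0.9515)² = 15.33.
Round up to the next whole unit.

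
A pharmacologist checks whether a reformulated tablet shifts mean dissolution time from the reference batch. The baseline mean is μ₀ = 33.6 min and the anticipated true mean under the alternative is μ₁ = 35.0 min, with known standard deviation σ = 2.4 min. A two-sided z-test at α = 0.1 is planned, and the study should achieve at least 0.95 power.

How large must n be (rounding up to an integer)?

Standardized effect: d = |μ₁ − μ₀| / σ = |35.0 − 33.6| / 2.4 = 0.5833
For power 0.95 need Φ(δ − z_{0.05}) = 0.95, so δ = z_{0.05} + z_{0.05} = 1.645 + 1.645 = 3.290.
(The Φ(−δ − z_{α/2}) term is vanishingly small for δ > 0 and is dropped in the standard sample-size formula.)
δ = d·√n ⇒ n = (δ/d)² = (3.290 / 0.5833)² = 31.80.
Round up to the next whole unit.

n = 32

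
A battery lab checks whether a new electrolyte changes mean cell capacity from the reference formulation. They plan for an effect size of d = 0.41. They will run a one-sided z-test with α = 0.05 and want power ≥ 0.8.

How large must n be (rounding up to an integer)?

For power 0.8 need Φ(δ − z_{0.05}) = 0.8, so δ = z_{0.05} + z_{0.20} = 1.645 + 0.842 = 2.486.
δ = d·√n ⇒ n = (δ/d)² = (2.486 / 0.41)² = 36.78.
Rounding up, n = 37.

n = 37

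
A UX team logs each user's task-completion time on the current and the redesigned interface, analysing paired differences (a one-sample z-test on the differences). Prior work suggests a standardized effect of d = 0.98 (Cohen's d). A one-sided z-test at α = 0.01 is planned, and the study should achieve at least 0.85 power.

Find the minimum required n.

n = 12

Set Φ(δ − 2.326) = 0.85; then δ − 2.326 = Φ⁻¹(0.85) = 1.036, giving δ = 3.363.
δ = d·√n ⇒ n = (δ/d)² = (3.363 / 0.98)² = 11.77.
Round up to the next whole unit.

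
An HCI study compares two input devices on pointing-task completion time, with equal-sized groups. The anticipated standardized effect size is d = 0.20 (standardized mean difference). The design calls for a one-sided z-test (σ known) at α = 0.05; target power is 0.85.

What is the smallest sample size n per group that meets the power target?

Set Φ(δ − 1.645) = 0.85; then δ − 1.645 = Φ⁻¹(0.85) = 1.036, giving δ = 2.681.
δ = d·√(n/2) ⇒ n = 2(δ/d)² = 2 × (2.681 / 0.20)² = 359.47.
Round up to the next whole unit.

n = 360 per group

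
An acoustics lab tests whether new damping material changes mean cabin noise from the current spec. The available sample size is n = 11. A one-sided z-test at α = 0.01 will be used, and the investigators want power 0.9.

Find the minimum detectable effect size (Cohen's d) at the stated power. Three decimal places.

d ≈ 1.088

Need Φ(δ − 2.326) = 0.9, so δ = 2.326 + 1.282 = 3.608.
δ = d·√n ⇒ d = δ/√n = 3.608/√11 = 1.0878.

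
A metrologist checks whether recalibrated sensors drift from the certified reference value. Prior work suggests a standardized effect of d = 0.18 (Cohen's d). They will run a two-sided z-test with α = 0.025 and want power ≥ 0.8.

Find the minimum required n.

n = 294

Set Φ(δ − 2.241) = 0.8; then δ − 2.241 = Φ⁻¹(0.8) = 0.842, giving δ = 3.083.
(Ignoring the negligible lower-tail rejection probability gives the usual closed-form inversion.)
δ = d·√n ⇒ n = (δ/d)² = (3.083 / 0.18)² = 293.37.
Round up to the next whole unit.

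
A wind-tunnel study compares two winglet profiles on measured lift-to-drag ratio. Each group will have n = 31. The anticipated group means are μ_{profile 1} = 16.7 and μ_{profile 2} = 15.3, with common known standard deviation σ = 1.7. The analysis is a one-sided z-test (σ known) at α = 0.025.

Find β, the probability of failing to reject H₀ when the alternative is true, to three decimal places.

β ≈ 0.100

Standardized effect: d = |μ_{profile 1} − μ_{profile 2}| / σ = |16.7 − 15.3| / 1.7 = 0.8235
Noncentrality parameter: δ = d·√(n/2) = 0.8235 × √(31/2) = 3.2422
One-sided α = 0.025 → critical value z_{0.025} = 1.960.
Power = P(Z > 1.960 − δ) = Φ(1.282) = 0.9001.
Type II error: β = 1 − power = 1 − 0.9001 = 0.0999.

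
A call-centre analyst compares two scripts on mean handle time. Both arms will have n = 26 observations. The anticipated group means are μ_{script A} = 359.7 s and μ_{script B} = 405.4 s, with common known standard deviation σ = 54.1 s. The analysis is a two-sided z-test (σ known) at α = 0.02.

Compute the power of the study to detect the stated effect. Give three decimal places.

Power ≈ 0.764

Standardized effect: d = |μ_{script A} − μ_{script B}| / σ = |359.7 − 405.4| / 54.1 = 0.8447
Noncentrality parameter: δ = d·√(n/2) = 0.8447 × √(26/2) = 3.0457
Critical value for a two-sided test at α = 0.02: z_{α/2} = 2.326.
Power = Φ(δ − 2.326) + Φ(−δ − 2.326) = Φ(0.719) + Φ(-5.372) = 0.7640 + 0.0000 = 0.7640.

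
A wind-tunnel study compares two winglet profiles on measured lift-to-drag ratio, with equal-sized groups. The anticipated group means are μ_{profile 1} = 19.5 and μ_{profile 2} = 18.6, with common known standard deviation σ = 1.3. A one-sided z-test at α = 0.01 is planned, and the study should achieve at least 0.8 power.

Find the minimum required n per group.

Standardized effect: d = |μ_{profile 1} − μ_{profile 2}| / σ = |19.5 − 18.6| / 1.3 = 0.6923
For power 0.8 need Φ(δ − z_{0.01}) = 0.8, so δ = z_{0.01} + z_{0.20} = 2.326 + 0.842 = 3.168.
δ = d·√(n/2) ⇒ n = 2(δ/d)² = 2 × (3.168 / 0.6923)² = 41.88.
Rounding up, n = 42 per group.

n = 42 per group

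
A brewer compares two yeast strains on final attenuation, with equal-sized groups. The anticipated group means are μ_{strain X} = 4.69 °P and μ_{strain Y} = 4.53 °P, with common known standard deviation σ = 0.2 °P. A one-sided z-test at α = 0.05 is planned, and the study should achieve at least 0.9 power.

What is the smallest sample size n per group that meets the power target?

n = 27 per group

Standardized effect: d = |μ_{strain X} − μ_{strain Y}| / σ = |4.69 − 4.53| / 0.2 = 0.8000
Set Φ(δ − 1.645) = 0.9; then δ − 1.645 = Φ⁻¹(0.9) = 1.282, giving δ = 2.926.
δ = d·√(n/2) ⇒ n = 2(δ/d)² = 2 × (2.926 / 0.8000)² = 26.76.
Rounding up, n = 27 per group.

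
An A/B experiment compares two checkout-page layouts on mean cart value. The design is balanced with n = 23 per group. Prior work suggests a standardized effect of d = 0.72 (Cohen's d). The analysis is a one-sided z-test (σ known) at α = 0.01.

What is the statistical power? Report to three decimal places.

Power ≈ 0.546

Noncentrality parameter: δ = d·√(n/2) = 0.72 × √(23/2) = 2.4416
One-sided α = 0.01 → critical value z_{0.01} = 2.326.
Power = P(Z > 2.326 − δ) = Φ(0.115) = 0.5459.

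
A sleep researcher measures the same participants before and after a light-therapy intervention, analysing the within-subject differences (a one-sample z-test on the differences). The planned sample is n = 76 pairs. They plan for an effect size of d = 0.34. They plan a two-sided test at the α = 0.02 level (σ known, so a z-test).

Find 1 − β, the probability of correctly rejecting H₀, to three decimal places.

Power ≈ 0.738

Noncentrality parameter: δ = d·√n = 0.34 × √76 = 2.9641
Critical value for a two-sided test at α = 0.02: z_{α/2} = 2.326.
Power = Φ(δ − 2.326) + Φ(−δ − 2.326) = Φ(0.638) + Φ(-5.290) = 0.7382 + 0.0000 = 0.7382.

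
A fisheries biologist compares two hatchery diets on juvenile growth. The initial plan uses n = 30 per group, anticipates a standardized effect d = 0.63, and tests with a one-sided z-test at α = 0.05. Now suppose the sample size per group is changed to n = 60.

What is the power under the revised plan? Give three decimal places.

Power ≈ 0.965

With n = 60 per group: δ = d·√(n/2) = 0.63 × √(60/2) = 3.4507. Critical value z_{0.05} = 1.645.
Revised power = Φ(δ − 1.645) = Φ(1.806) = 0.9645.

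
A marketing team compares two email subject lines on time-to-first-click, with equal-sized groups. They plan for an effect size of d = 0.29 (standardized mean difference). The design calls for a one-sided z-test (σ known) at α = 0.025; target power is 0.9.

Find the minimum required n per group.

n = 250 per group

Set Φ(δ − 1.960) = 0.9; then δ − 1.960 = Φ⁻¹(0.9) = 1.282, giving δ = 3.242.
δ = d·√(n/2) ⇒ n = 2(δ/d)² = 2 × (3.242 / 0.29)² = 249.88.
Round up to the next whole unit.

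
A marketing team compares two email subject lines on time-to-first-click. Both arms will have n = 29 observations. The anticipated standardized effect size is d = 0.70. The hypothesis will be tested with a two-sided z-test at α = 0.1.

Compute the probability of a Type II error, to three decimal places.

Noncentrality parameter: δ = d·√(n/2) = 0.70 × √(29/2) = 2.6655
Two-sided α = 0.1 → critical value z_{0.05} = 1.645.
Power = Φ(δ − 1.645) + Φ(−δ − 1.645) = Φ(1.021) + Φ(-4.310) = 0.8463 + 0.0000 = 0.8463.
Type II error: β = 1 − power = 1 − 0.8463 = 0.1537.

β ≈ 0.154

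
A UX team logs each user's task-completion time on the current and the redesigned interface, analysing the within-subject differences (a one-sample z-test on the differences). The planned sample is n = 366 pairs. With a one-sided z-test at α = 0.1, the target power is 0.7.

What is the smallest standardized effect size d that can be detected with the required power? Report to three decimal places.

Required noncentrality: δ = z_{0.1} + z_{0.30} = 1.282 + 0.524 = 1.806.
δ = d·√n ⇒ d = δ/√n = 1.806/√366 = 0.0944.

d ≈ 0.094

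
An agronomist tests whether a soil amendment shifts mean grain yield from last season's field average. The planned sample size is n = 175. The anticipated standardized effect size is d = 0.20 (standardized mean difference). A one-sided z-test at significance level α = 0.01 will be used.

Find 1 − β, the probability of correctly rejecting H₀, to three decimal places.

Noncentrality parameter: δ = d·√n = 0.20 × √175 = 2.6458
Critical value for a one-sided test at α = 0.01: z_α = 2.326.
Power = P(Z > 2.326 − δ) = Φ(0.319) = 0.6253.

Power ≈ 0.625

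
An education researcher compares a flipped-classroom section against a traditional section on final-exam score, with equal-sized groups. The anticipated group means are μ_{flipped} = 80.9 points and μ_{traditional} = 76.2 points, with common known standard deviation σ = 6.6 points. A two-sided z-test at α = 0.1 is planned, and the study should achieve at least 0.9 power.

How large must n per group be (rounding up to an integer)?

Standardized effect: d = |μ_{flipped} − μ_{traditional}| / σ = |80.9 − 76.2| / 6.6 = 0.7121
For power 0.9 need Φ(δ − z_{0.05}) = 0.9, so δ = z_{0.05} + z_{0.10} = 1.645 + 1.282 = 2.926.
(The Φ(−δ − z_{α/2}) term is vanishingly small for δ > 0 and is dropped in the standard sample-size formula.)
δ = d·√(n/2) ⇒ n = 2(δ/d)² = 2 × (2.926 / 0.7121)² = 33.77.
Rounding up, n = 34 per group.

n = 34 per group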